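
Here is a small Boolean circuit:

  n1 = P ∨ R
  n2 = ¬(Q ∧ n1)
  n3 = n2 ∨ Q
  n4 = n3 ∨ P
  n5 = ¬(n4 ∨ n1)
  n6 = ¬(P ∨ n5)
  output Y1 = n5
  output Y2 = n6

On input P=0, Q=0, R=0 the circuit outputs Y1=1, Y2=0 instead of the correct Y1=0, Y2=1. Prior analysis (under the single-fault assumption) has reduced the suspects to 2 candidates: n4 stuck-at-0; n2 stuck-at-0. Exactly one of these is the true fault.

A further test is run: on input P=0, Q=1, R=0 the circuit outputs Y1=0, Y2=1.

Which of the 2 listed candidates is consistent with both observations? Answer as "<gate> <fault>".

n2 stuck-at-0

Evaluate each candidate on input P=0, Q=1, R=0:
  n4 stuck-at-0: n1=0, n2=1, n3=1, n4=0 [stuck-at-0], n5=1, n6=0 → Y1=1, Y2=0 — eliminated
  n2 stuck-at-0: n1=0, n2=0 [stuck-at-0], n3=1, n4=1, n5=0, n6=1 → Y1=0, Y2=1 — matches
Only n2 stuck-at-0 reproduces the observed Y1=0, Y2=1.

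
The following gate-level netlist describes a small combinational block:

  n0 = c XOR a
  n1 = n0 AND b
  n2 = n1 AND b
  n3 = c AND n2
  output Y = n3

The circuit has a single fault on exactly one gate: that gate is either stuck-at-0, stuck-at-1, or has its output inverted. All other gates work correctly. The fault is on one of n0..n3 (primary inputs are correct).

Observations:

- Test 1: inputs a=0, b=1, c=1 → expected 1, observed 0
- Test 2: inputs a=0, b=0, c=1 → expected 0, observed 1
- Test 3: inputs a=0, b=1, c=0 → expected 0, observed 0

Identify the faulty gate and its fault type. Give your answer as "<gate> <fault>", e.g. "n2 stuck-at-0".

n2 inverted output

Fault-free values for test 1 (a=0, b=1, c=1): n0=1, n1=1, n2=1, n3=1, giving Y=1. Observed 0.
Test 1: faults giving observed 0 are {n0 stuck-at-0, n0 inverted output, n1 stuck-at-0, n1 inverted output, n2 stuck-at-0, n2 inverted output, n3 stuck-at-0, n3 inverted output}.
Test 2 (a=0, b=0, c=1): fault-free n0=1, n1=0, n2=0, n3=0 → 0; observed 1. Eliminates n0 stuck-at-0, n0 inverted output, n1 stuck-at-0, n1 inverted output, n2 stuck-at-0, n3 stuck-at-0.
Test 3 (a=0, b=1, c=0): fault-free n0=0, n1=0, n2=0, n3=0 → 0; observed 0. Eliminates n3 inverted output.
Only n2 inverted output is consistent with every test.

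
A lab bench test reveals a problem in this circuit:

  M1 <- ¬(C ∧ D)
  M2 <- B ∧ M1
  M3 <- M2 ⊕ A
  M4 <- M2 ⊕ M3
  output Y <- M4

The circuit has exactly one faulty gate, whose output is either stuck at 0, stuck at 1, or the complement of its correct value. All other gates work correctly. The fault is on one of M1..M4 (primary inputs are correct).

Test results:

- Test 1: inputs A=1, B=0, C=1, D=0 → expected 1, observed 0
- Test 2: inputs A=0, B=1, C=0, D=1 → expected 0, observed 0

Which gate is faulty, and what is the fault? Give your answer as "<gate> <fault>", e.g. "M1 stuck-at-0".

M4 stuck-at-0

Fault-free values for test 1 (A=1, B=0, C=1, D=0): M1=1, M2=0, M3=1, M4=1, giving Y=1. Observed 0.
Test 1: faults giving observed 0 are {M3 stuck-at-0, M3 inverted output, M4 stuck-at-0, M4 inverted output}.
Test 2 (A=0, B=1, C=0, D=1): fault-free M1=1, M2=1, M3=1, M4=0 → 0; observed 0. Eliminates M3 stuck-at-0, M3 inverted output, M4 inverted output.
Only M4 stuck-at-0 is consistent with every test.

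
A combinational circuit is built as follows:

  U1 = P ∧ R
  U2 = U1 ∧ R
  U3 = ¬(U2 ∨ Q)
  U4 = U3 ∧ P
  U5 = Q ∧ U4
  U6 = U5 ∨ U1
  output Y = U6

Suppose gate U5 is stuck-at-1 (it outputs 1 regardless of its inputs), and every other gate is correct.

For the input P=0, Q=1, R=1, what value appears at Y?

1

Propagate with U5 forced: U1=0, U2=0, U3=0, U4=0, U5=1 [stuck-at-1], U6=1.
So Y = 1. (Without the fault it would be 0.)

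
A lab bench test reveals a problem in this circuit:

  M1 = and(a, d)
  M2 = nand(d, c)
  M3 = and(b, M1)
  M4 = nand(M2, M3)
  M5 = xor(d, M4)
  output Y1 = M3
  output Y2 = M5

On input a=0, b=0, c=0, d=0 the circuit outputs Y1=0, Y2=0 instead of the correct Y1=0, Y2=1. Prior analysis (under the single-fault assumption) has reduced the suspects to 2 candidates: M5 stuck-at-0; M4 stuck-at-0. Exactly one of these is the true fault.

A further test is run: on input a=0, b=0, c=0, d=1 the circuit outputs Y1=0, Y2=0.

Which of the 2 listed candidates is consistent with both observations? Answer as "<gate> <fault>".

M5 stuck-at-0

Evaluate each candidate on input a=0, b=0, c=0, d=1:
  M5 stuck-at-0: M1=0, M2=1, M3=0, M4=1, M5=0 [stuck-at-0] → Y1=0, Y2=0 — matches
  M4 stuck-at-0: M1=0, M2=1, M3=0, M4=0 [stuck-at-0], M5=1 → Y1=0, Y2=1 — eliminated
Only M5 stuck-at-0 reproduces the observed Y1=0, Y2=0.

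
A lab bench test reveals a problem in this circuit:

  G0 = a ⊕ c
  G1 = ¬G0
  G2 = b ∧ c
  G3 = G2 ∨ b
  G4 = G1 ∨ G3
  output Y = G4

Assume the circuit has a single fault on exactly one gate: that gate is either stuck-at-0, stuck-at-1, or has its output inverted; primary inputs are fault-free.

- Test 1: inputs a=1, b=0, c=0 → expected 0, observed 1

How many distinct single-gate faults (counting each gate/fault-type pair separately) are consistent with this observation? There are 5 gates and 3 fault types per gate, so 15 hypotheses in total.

Fault-free: G0=1, G1=0, G2=0, G3=0, G4=0 → 0. Observed 1.
  G0: stuck-at-0, inverted output ✓; others ✗
  G1: stuck-at-1, inverted output ✓; others ✗
  G2: stuck-at-1, inverted output ✓; others ✗
  G3: stuck-at-1, inverted output ✓; others ✗
  G4: stuck-at-1, inverted output ✓; others ✗
Consistent faults: {G0 stuck-at-0, G0 inverted output, G1 stuck-at-1, G1 inverted output, G2 stuck-at-1, G2 inverted output, G3 stuck-at-1, G3 inverted output, G4 stuck-at-1, G4 inverted output} — 10 in all.

10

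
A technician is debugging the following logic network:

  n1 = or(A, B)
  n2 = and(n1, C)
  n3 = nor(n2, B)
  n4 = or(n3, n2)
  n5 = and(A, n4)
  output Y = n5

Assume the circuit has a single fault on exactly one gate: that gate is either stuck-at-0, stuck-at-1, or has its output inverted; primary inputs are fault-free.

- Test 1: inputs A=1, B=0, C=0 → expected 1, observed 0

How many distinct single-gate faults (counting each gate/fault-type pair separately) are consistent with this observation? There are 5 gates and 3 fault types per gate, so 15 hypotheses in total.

6

Fault-free: n1=1, n2=0, n3=1, n4=1, n5=1 → 1. Observed 0.
  n1: none of the 3 fault types match ✗
  n2: none of the 3 fault types match ✗
  n3: stuck-at-0, inverted output ✓; others ✗
  n4: stuck-at-0, inverted output ✓; others ✗
  n5: stuck-at-0, inverted output ✓; others ✗
Consistent faults: {n3 stuck-at-0, n3 inverted output, n4 stuck-at-0, n4 inverted output, n5 stuck-at-0, n5 inverted output} — 6 in all.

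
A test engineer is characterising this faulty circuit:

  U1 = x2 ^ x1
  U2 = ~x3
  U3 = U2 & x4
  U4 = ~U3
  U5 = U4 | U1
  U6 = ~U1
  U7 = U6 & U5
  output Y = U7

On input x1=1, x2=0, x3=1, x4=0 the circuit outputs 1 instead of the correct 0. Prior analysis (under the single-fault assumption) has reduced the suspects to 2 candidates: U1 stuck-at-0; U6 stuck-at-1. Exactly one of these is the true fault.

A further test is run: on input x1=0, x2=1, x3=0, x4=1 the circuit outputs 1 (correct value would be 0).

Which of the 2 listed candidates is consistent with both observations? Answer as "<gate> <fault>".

Evaluate each candidate on input x1=0, x2=1, x3=0, x4=1:
  U1 stuck-at-0: U1=0 [stuck-at-0], U2=1, U3=1, U4=0, U5=0, U6=1, U7=0 → 0 — eliminated
  U6 stuck-at-1: U1=1, U2=1, U3=1, U4=0, U5=1, U6=1 [stuck-at-1], U7=1 → 1 — matches
Only U6 stuck-at-1 reproduces the observed 1.

U6 stuck-at-1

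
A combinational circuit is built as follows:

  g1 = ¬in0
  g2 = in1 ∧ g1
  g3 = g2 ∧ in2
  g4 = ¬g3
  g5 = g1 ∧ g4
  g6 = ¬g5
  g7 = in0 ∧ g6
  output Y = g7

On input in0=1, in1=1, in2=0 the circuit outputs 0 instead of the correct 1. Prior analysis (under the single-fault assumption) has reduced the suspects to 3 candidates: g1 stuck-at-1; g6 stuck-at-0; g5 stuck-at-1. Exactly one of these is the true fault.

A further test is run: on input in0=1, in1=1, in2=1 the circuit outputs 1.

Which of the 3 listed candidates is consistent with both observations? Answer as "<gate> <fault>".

g1 stuck-at-1

Evaluate each candidate on input in0=1, in1=1, in2=1:
  g1 stuck-at-1: g1=1 [stuck-at-1], g2=1, g3=1, g4=0, g5=0, g6=1, g7=1 → 1 — matches
  g6 stuck-at-0: g1=0, g2=0, g3=0, g4=1, g5=0, g6=0 [stuck-at-0], g7=0 → 0 — eliminated
  g5 stuck-at-1: g1=0, g2=0, g3=0, g4=1, g5=1 [stuck-at-1], g6=0, g7=0 → 0 — eliminated
Only g1 stuck-at-1 reproduces the observed 1.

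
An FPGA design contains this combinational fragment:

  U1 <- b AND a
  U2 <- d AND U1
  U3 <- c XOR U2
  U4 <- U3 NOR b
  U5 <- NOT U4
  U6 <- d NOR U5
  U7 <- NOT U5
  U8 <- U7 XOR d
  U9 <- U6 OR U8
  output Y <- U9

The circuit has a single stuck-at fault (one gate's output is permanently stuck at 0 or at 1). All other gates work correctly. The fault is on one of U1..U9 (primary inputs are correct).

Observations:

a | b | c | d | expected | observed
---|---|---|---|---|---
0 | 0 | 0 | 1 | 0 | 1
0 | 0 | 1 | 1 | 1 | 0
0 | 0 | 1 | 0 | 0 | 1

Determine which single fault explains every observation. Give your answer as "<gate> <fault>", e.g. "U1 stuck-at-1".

U2 stuck-at-1

Fault-free values for test 1 (a=0, b=0, c=0, d=1): U1=0, U2=0, U3=0, U4=1, U5=0, U6=0, U7=1, U8=0, U9=0, giving Y=0. Observed 1.
Test 1: faults giving observed 1 are {U1 stuck-at-1, U2 stuck-at-1, U3 stuck-at-1, U4 stuck-at-0, U5 stuck-at-1, U6 stuck-at-1, U7 stuck-at-0, U8 stuck-at-1, U9 stuck-at-1}.
Test 2 (a=0, b=0, c=1, d=1): fault-free U1=0, U2=0, U3=1, U4=0, U5=1, U6=0, U7=0, U8=1, U9=1 → 1; observed 0. Eliminates U3 stuck-at-1, U4 stuck-at-0, U5 stuck-at-1, U6 stuck-at-1, U7 stuck-at-0, U8 stuck-at-1, U9 stuck-at-1.
Test 3 (a=0, b=0, c=1, d=0): fault-free U1=0, U2=0, U3=1, U4=0, U5=1, U6=0, U7=0, U8=0, U9=0 → 0; observed 1. Eliminates U1 stuck-at-1.
Only U2 stuck-at-1 is consistent with every test.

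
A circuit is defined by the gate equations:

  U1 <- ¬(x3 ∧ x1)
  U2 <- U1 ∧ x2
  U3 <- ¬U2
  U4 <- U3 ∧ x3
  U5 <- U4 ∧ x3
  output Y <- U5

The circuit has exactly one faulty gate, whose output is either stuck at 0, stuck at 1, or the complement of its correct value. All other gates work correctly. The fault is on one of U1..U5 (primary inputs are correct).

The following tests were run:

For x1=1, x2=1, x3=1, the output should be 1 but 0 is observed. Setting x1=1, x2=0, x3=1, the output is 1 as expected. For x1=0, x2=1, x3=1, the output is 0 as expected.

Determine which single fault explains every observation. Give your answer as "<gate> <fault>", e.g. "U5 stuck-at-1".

U1 stuck-at-1

Fault-free values for test 1 (x1=1, x2=1, x3=1): U1=0, U2=0, U3=1, U4=1, U5=1, giving Y=1. Observed 0.
Test 1: faults giving observed 0 are {U1 stuck-at-1, U1 inverted output, U2 stuck-at-1, U2 inverted output, U3 stuck-at-0, U3 inverted output, U4 stuck-at-0, U4 inverted output, U5 stuck-at-0, U5 inverted output}.
Test 2 (x1=1, x2=0, x3=1): fault-free U1=0, U2=0, U3=1, U4=1, U5=1 → 1; observed 1. Eliminates U2 stuck-at-1, U2 inverted output, U3 stuck-at-0, U3 inverted output, U4 stuck-at-0, U4 inverted output, U5 stuck-at-0, U5 inverted output.
Test 3 (x1=0, x2=1, x3=1): fault-free U1=1, U2=1, U3=0, U4=0, U5=0 → 0; observed 0. Eliminates U1 inverted output.
Only U1 stuck-at-1 is consistent with every test.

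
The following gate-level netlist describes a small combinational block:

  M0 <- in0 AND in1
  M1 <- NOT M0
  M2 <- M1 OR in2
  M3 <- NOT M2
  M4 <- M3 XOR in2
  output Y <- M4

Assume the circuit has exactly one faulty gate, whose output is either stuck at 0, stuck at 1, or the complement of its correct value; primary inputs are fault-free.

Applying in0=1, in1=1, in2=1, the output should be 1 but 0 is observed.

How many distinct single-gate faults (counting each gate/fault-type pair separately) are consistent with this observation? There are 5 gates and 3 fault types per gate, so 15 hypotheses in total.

6

Fault-free: M0=1, M1=0, M2=1, M3=0, M4=1 → 1. Observed 0.
  M0: none of the 3 fault types match ✗
  M1: none of the 3 fault types match ✗
  M2: stuck-at-0, inverted output ✓; others ✗
  M3: stuck-at-1, inverted output ✓; others ✗
  M4: stuck-at-0, inverted output ✓; others ✗
Consistent faults: {M2 stuck-at-0, M2 inverted output, M3 stuck-at-1, M3 inverted output, M4 stuck-at-0, M4 inverted output} — 6 in all.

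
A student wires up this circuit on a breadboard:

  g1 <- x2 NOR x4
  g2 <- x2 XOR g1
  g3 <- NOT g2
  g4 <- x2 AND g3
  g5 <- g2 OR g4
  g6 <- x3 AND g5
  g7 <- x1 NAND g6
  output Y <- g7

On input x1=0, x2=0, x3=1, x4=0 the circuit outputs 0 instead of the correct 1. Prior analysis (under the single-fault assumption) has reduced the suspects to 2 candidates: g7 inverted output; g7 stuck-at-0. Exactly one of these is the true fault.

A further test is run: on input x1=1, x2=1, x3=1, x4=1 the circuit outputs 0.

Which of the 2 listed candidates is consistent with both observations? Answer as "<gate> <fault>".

Evaluate each candidate on input x1=1, x2=1, x3=1, x4=1:
  g7 inverted output: g1=0, g2=1, g3=0, g4=0, g5=1, g6=1, g7=1 [inverted output] → 1 — eliminated
  g7 stuck-at-0: g1=0, g2=1, g3=0, g4=0, g5=1, g6=1, g7=0 [stuck-at-0] → 0 — matches
Only g7 stuck-at-0 reproduces the observed 0.

g7 stuck-at-0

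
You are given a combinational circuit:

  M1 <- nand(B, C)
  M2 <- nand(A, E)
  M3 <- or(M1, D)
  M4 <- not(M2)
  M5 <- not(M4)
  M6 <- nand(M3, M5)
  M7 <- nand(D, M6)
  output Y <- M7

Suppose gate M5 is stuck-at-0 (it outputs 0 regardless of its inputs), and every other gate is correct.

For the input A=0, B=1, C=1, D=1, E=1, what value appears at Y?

Propagate with M5 forced: M1=0, M2=1, M3=1, M4=0, M5=0 [stuck-at-0], M6=1, M7=0.
So Y = 0. (Without the fault it would be 1.)

0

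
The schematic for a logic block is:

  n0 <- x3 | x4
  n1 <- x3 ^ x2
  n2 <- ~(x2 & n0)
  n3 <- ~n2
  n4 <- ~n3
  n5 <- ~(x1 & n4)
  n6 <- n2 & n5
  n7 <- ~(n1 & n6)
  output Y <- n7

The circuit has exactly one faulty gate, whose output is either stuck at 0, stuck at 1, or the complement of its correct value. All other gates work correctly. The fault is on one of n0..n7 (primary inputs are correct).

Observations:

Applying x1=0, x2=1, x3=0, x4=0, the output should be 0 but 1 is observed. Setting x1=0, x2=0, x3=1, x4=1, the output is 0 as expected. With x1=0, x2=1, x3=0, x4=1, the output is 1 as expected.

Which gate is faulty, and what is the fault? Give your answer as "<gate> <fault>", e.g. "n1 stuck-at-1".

Fault-free values for test 1 (x1=0, x2=1, x3=0, x4=0): n0=0, n1=1, n2=1, n3=0, n4=1, n5=1, n6=1, n7=0, giving Y=0. Observed 1.
Test 1: faults giving observed 1 are {n0 stuck-at-1, n0 inverted output, n1 stuck-at-0, n1 inverted output, n2 stuck-at-0, n2 inverted output, n5 stuck-at-0, n5 inverted output, n6 stuck-at-0, n6 inverted output, n7 stuck-at-1, n7 inverted output}.
Test 2 (x1=0, x2=0, x3=1, x4=1): fault-free n0=1, n1=1, n2=1, n3=0, n4=1, n5=1, n6=1, n7=0 → 0; observed 0. Eliminates n1 stuck-at-0, n1 inverted output, n2 stuck-at-0, n2 inverted output, n5 stuck-at-0, n5 inverted output, n6 stuck-at-0, n6 inverted output, n7 stuck-at-1, n7 inverted output.
Test 3 (x1=0, x2=1, x3=0, x4=1): fault-free n0=1, n1=1, n2=0, n3=1, n4=0, n5=1, n6=0, n7=1 → 1; observed 1. Eliminates n0 inverted output.
Only n0 stuck-at-1 is consistent with every test.

n0 stuck-at-1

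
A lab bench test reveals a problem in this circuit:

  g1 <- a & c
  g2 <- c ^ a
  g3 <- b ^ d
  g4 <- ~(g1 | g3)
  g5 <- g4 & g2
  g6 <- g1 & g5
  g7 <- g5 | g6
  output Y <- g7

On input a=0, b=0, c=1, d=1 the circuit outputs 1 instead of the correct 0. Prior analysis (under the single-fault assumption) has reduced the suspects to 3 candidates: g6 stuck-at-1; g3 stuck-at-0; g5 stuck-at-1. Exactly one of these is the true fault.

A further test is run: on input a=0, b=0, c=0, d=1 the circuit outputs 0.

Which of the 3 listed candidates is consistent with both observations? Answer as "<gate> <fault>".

g3 stuck-at-0

Evaluate each candidate on input a=0, b=0, c=0, d=1:
  g6 stuck-at-1: g1=0, g2=0, g3=1, g4=0, g5=0, g6=1 [stuck-at-1], g7=1 → 1 — eliminated
  g3 stuck-at-0: g1=0, g2=0, g3=0 [stuck-at-0], g4=1, g5=0, g6=0, g7=0 → 0 — matches
  g5 stuck-at-1: g1=0, g2=0, g3=1, g4=0, g5=1 [stuck-at-1], g6=0, g7=1 → 1 — eliminated
Only g3 stuck-at-0 reproduces the observed 0.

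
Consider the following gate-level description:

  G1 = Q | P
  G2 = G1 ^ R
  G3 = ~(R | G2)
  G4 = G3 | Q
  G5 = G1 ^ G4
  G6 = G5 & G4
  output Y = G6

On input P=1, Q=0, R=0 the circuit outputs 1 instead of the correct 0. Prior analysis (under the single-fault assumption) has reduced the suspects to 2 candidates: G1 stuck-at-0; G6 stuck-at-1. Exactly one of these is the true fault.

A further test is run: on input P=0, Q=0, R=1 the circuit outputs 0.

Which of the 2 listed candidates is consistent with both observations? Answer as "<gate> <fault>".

Evaluate each candidate on input P=0, Q=0, R=1:
  G1 stuck-at-0: G1=0 [stuck-at-0], G2=1, G3=0, G4=0, G5=0, G6=0 → 0 — matches
  G6 stuck-at-1: G1=0, G2=1, G3=0, G4=0, G5=0, G6=1 [stuck-at-1] → 1 — eliminated
Only G1 stuck-at-0 reproduces the observed 0.

G1 stuck-at-0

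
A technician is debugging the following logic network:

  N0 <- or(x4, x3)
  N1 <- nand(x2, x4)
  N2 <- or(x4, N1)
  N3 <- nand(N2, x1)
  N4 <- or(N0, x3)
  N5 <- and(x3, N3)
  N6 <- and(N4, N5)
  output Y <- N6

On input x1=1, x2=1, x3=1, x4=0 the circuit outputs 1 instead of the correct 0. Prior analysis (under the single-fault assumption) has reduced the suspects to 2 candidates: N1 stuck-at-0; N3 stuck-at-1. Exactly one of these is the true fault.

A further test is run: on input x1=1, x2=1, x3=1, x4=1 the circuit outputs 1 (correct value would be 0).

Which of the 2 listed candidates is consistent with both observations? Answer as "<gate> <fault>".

Evaluate each candidate on input x1=1, x2=1, x3=1, x4=1:
  N1 stuck-at-0: N0=1, N1=0 [stuck-at-0], N2=1, N3=0, N4=1, N5=0, N6=0 → 0 — eliminated
  N3 stuck-at-1: N0=1, N1=0, N2=1, N3=1 [stuck-at-1], N4=1, N5=1, N6=1 → 1 — matches
Only N3 stuck-at-1 reproduces the observed 1.

N3 stuck-at-1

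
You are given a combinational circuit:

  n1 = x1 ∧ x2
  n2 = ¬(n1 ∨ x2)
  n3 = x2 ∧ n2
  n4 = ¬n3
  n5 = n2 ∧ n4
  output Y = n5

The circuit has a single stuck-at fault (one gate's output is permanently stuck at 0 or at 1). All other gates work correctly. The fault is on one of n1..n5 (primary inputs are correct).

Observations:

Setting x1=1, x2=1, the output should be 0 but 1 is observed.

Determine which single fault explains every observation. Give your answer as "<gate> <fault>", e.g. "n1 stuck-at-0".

n5 stuck-at-1

Fault-free values for test 1 (x1=1, x2=1): n1=1, n2=0, n3=0, n4=1, n5=0, giving Y=0. Observed 1.
Test 1: faults giving observed 1 are {n5 stuck-at-1}.
Only n5 stuck-at-1 is consistent with every test.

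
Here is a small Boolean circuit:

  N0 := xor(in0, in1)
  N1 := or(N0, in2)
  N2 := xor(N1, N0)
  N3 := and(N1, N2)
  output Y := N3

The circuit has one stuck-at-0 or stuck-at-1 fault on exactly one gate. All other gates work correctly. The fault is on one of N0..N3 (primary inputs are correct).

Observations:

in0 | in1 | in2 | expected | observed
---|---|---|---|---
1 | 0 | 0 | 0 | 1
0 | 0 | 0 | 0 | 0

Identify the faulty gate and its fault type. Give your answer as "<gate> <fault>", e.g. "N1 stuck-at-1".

Fault-free values for test 1 (in0=1, in1=0, in2=0): N0=1, N1=1, N2=0, N3=0, giving Y=0. Observed 1.
Test 1: faults giving observed 1 are {N2 stuck-at-1, N3 stuck-at-1}.
Test 2 (in0=0, in1=0, in2=0): fault-free N0=0, N1=0, N2=0, N3=0 → 0; observed 0. Eliminates N3 stuck-at-1.
Only N2 stuck-at-1 is consistent with every test.

N2 stuck-at-1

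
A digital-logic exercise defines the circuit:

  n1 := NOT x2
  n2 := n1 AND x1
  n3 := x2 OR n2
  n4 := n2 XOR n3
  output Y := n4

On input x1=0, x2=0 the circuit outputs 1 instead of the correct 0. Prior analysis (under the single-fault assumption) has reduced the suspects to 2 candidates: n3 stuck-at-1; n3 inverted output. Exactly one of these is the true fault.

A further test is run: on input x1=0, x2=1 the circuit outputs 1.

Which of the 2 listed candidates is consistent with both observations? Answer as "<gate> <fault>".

n3 stuck-at-1

Evaluate each candidate on input x1=0, x2=1:
  n3 stuck-at-1: n1=0, n2=0, n3=1 [stuck-at-1], n4=1 → 1 — matches
  n3 inverted output: n1=0, n2=0, n3=0 [inverted output], n4=0 → 0 — eliminated
Only n3 stuck-at-1 reproduces the observed 1.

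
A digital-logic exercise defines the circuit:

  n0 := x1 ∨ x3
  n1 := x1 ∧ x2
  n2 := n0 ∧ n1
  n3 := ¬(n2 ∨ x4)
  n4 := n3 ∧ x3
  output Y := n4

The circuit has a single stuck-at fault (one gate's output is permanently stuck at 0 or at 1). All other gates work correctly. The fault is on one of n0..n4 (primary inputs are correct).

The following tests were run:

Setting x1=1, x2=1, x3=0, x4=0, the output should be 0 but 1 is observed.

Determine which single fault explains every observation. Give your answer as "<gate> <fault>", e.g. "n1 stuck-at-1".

n4 stuck-at-1

Fault-free values for test 1 (x1=1, x2=1, x3=0, x4=0): n0=1, n1=1, n2=1, n3=0, n4=0, giving Y=0. Observed 1.
Test 1: faults giving observed 1 are {n4 stuck-at-1}.
Only n4 stuck-at-1 is consistent with every test.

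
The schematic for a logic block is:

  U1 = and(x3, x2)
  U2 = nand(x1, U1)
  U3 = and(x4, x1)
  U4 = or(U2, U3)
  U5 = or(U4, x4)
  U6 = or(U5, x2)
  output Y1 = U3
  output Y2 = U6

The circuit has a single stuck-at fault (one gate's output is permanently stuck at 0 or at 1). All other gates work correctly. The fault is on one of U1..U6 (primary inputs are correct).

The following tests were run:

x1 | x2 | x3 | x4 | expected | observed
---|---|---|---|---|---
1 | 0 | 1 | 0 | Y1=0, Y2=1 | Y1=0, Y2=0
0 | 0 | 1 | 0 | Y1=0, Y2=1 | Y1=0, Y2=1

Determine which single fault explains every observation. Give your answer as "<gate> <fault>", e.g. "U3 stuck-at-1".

U1 stuck-at-1

Fault-free values for test 1 (x1=1, x2=0, x3=1, x4=0): U1=0, U2=1, U3=0, U4=1, U5=1, U6=1, giving Y1=0, Y2=1. Observed Y1=0, Y2=0.
Test 1: faults giving observed Y1=0, Y2=0 are {U1 stuck-at-1, U2 stuck-at-0, U4 stuck-at-0, U5 stuck-at-0, U6 stuck-at-0}.
Test 2 (x1=0, x2=0, x3=1, x4=0): fault-free U1=0, U2=1, U3=0, U4=1, U5=1, U6=1 → Y1=0, Y2=1; observed Y1=0, Y2=1. Eliminates U2 stuck-at-0, U4 stuck-at-0, U5 stuck-at-0, U6 stuck-at-0.
Only U1 stuck-at-1 is consistent with every test.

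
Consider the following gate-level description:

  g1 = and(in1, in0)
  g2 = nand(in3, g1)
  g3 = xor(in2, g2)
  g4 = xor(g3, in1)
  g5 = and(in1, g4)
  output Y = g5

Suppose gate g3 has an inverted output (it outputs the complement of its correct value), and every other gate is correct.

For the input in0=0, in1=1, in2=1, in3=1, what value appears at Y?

0

Propagate with g3 forced: g1=0, g2=1, g3=1 [inverted output], g4=0, g5=0.
So Y = 0. (Without the fault it would be 1.)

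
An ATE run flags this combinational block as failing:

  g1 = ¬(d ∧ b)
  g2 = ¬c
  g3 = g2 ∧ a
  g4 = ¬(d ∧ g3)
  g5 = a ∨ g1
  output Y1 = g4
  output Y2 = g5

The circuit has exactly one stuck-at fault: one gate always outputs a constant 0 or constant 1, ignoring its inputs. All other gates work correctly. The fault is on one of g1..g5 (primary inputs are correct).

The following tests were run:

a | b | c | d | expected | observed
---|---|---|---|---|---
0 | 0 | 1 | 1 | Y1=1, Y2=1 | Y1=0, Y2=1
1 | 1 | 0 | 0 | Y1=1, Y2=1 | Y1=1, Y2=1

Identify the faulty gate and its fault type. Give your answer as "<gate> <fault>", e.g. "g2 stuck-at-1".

Fault-free values for test 1 (a=0, b=0, c=1, d=1): g1=1, g2=0, g3=0, g4=1, g5=1, giving Y1=1, Y2=1. Observed Y1=0, Y2=1.
Test 1: faults giving observed Y1=0, Y2=1 are {g3 stuck-at-1, g4 stuck-at-0}.
Test 2 (a=1, b=1, c=0, d=0): fault-free g1=1, g2=1, g3=1, g4=1, g5=1 → Y1=1, Y2=1; observed Y1=1, Y2=1. Eliminates g4 stuck-at-0.
Only g3 stuck-at-1 is consistent with every test.

g3 stuck-at-1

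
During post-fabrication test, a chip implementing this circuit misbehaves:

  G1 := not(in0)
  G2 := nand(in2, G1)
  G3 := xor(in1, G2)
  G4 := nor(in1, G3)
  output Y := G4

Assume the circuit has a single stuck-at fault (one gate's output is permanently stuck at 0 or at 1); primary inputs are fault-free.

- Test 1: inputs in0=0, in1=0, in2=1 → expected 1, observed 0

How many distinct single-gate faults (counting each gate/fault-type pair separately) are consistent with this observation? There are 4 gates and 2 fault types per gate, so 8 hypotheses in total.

4

Fault-free: G1=1, G2=0, G3=0, G4=1 → 1. Observed 0.
  G1 stuck-at-0: output 0 ✓
  G1 stuck-at-1: output 1 ✗
  G2 stuck-at-0: output 1 ✗
  G2 stuck-at-1: output 0 ✓
  G3 stuck-at-0: output 1 ✗
  G3 stuck-at-1: output 0 ✓
  G4 stuck-at-0: output 0 ✓
  G4 stuck-at-1: output 1 ✗
Consistent faults: {G1 stuck-at-0, G2 stuck-at-1, G3 stuck-at-1, G4 stuck-at-0} — 4 in all.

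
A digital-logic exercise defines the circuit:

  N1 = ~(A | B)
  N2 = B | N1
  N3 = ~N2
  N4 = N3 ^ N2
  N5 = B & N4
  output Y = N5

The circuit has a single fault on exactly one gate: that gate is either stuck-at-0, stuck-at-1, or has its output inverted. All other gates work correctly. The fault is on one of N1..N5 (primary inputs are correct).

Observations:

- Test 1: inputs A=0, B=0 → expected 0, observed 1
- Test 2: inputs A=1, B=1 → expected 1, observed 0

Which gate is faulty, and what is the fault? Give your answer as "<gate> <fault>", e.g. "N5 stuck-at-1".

N5 inverted output

Fault-free values for test 1 (A=0, B=0): N1=1, N2=1, N3=0, N4=1, N5=0, giving Y=0. Observed 1.
Test 1: faults giving observed 1 are {N5 stuck-at-1, N5 inverted output}.
Test 2 (A=1, B=1): fault-free N1=0, N2=1, N3=0, N4=1, N5=1 → 1; observed 0. Eliminates N5 stuck-at-1.
Only N5 inverted output is consistent with every test.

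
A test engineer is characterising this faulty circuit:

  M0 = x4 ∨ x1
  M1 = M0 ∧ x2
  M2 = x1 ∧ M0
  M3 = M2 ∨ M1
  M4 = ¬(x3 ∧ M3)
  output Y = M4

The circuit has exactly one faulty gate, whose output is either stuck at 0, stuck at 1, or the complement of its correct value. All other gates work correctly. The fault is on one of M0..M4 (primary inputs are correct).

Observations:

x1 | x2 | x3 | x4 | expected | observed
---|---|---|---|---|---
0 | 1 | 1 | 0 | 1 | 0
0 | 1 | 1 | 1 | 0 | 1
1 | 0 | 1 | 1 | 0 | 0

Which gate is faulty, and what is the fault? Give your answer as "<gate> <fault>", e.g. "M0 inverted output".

M1 inverted output

Fault-free values for test 1 (x1=0, x2=1, x3=1, x4=0): M0=0, M1=0, M2=0, M3=0, M4=1, giving Y=1. Observed 0.
Test 1: faults giving observed 0 are {M0 stuck-at-1, M0 inverted output, M1 stuck-at-1, M1 inverted output, M2 stuck-at-1, M2 inverted output, M3 stuck-at-1, M3 inverted output, M4 stuck-at-0, M4 inverted output}.
Test 2 (x1=0, x2=1, x3=1, x4=1): fault-free M0=1, M1=1, M2=0, M3=1, M4=0 → 0; observed 1. Eliminates M0 stuck-at-1, M1 stuck-at-1, M2 stuck-at-1, M2 inverted output, M3 stuck-at-1, M4 stuck-at-0.
Test 3 (x1=1, x2=0, x3=1, x4=1): fault-free M0=1, M1=0, M2=1, M3=1, M4=0 → 0; observed 0. Eliminates M0 inverted output, M3 inverted output, M4 inverted output.
Only M1 inverted output is consistent with every test.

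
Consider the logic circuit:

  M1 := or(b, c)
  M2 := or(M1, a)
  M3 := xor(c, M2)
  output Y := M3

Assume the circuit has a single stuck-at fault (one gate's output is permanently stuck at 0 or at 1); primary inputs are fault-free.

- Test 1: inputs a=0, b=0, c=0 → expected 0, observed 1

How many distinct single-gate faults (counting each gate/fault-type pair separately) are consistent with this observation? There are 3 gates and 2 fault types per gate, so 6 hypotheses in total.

Fault-free: M1=0, M2=0, M3=0 → 0. Observed 1.
  M1 stuck-at-0: output 0 ✗
  M1 stuck-at-1: output 1 ✓
  M2 stuck-at-0: output 0 ✗
  M2 stuck-at-1: output 1 ✓
  M3 stuck-at-0: output 0 ✗
  M3 stuck-at-1: output 1 ✓
Consistent faults: {M1 stuck-at-1, M2 stuck-at-1, M3 stuck-at-1} — 3 in all.

3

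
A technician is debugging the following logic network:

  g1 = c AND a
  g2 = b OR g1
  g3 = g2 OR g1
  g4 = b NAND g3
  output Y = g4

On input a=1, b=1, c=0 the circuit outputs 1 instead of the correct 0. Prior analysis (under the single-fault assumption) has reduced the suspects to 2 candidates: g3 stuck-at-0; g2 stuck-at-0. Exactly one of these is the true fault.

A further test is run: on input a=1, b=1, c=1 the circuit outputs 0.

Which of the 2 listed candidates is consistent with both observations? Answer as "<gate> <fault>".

Evaluate each candidate on input a=1, b=1, c=1:
  g3 stuck-at-0: g1=1, g2=1, g3=0 [stuck-at-0], g4=1 → 1 — eliminated
  g2 stuck-at-0: g1=1, g2=0 [stuck-at-0], g3=1, g4=0 → 0 — matches
Only g2 stuck-at-0 reproduces the observed 0.

g2 stuck-at-0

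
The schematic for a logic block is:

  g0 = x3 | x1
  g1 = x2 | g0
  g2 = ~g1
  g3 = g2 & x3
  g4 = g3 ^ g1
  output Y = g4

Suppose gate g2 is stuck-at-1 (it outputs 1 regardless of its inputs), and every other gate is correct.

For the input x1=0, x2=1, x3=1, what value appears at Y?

0

Propagate with g2 forced: g0=1, g1=1, g2=1 [stuck-at-1], g3=1, g4=0.
So Y = 0. (Without the fault it would be 1.)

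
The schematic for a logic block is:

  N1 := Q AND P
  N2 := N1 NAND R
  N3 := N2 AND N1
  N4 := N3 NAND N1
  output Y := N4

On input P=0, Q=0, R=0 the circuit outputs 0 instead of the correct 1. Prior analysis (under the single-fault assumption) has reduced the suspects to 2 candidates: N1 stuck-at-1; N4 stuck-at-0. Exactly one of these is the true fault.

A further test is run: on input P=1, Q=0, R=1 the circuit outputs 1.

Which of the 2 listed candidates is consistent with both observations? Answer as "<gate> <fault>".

N1 stuck-at-1

Evaluate each candidate on input P=1, Q=0, R=1:
  N1 stuck-at-1: N1=1 [stuck-at-1], N2=0, N3=0, N4=1 → 1 — matches
  N4 stuck-at-0: N1=0, N2=1, N3=0, N4=0 [stuck-at-0] → 0 — eliminated
Only N1 stuck-at-1 reproduces the observed 1.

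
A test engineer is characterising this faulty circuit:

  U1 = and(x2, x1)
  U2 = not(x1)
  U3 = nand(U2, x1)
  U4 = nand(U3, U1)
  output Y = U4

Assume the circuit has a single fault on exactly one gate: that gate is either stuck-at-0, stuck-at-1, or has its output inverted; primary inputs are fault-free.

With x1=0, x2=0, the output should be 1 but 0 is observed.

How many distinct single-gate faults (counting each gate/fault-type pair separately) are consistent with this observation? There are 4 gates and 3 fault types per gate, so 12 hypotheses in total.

4

Fault-free: U1=0, U2=1, U3=1, U4=1 → 1. Observed 0.
  U1 stuck-at-0: output 1 ✗
  U1 stuck-at-1: output 0 ✓
  U1 inverted output: output 0 ✓
  U2 stuck-at-0: output 1 ✗
  U2 stuck-at-1: output 1 ✗
  U2 inverted output: output 1 ✗
  U3 stuck-at-0: output 1 ✗
  U3 stuck-at-1: output 1 ✗
  U3 inverted output: output 1 ✗
  U4 stuck-at-0: output 0 ✓
  U4 stuck-at-1: output 1 ✗
  U4 inverted output: output 0 ✓
Consistent faults: {U1 stuck-at-1, U1 inverted output, U4 stuck-at-0, U4 inverted output} — 4 in all.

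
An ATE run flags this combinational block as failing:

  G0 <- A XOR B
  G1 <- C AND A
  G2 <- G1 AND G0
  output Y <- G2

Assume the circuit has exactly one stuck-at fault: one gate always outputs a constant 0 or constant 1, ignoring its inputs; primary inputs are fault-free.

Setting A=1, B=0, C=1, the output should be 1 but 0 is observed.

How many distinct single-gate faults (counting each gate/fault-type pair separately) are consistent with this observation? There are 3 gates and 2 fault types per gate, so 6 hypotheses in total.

Fault-free: G0=1, G1=1, G2=1 → 1. Observed 0.
  G0 stuck-at-0: output 0 ✓
  G0 stuck-at-1: output 1 ✗
  G1 stuck-at-0: output 0 ✓
  G1 stuck-at-1: output 1 ✗
  G2 stuck-at-0: output 0 ✓
  G2 stuck-at-1: output 1 ✗
Consistent faults: {G0 stuck-at-0, G1 stuck-at-0, G2 stuck-at-0} — 3 in all.

3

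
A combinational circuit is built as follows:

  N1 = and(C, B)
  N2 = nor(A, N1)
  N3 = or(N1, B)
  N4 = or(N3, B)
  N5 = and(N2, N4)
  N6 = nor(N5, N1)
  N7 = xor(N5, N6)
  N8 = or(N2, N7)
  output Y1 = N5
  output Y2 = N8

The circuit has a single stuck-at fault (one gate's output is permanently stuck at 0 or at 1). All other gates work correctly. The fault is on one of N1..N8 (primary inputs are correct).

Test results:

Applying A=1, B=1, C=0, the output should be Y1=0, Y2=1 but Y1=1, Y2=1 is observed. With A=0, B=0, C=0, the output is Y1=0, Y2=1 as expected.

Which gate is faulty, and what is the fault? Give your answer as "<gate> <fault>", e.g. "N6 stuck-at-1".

N2 stuck-at-1

Fault-free values for test 1 (A=1, B=1, C=0): N1=0, N2=0, N3=1, N4=1, N5=0, N6=1, N7=1, N8=1, giving Y1=0, Y2=1. Observed Y1=1, Y2=1.
Test 1: faults giving observed Y1=1, Y2=1 are {N2 stuck-at-1, N5 stuck-at-1}.
Test 2 (A=0, B=0, C=0): fault-free N1=0, N2=1, N3=0, N4=0, N5=0, N6=1, N7=1, N8=1 → Y1=0, Y2=1; observed Y1=0, Y2=1. Eliminates N5 stuck-at-1.
Only N2 stuck-at-1 is consistent with every test.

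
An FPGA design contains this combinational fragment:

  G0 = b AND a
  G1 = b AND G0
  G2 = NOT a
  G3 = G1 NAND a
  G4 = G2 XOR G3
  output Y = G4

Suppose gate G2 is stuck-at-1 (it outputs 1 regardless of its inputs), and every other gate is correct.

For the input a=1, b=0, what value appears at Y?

0

Propagate with G2 forced: G0=0, G1=0, G2=1 [stuck-at-1], G3=1, G4=0.
So Y = 0. (Without the fault it would be 1.)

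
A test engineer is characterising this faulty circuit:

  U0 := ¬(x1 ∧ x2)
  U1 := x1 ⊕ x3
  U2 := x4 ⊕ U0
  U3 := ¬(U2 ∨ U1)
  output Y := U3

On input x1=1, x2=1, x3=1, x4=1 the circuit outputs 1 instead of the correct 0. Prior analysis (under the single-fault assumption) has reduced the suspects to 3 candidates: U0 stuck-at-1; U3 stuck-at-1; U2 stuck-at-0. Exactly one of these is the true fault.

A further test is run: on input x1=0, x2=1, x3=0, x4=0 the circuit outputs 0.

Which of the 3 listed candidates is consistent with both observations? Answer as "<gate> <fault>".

Evaluate each candidate on input x1=0, x2=1, x3=0, x4=0:
  U0 stuck-at-1: U0=1 [stuck-at-1], U1=0, U2=1, U3=0 → 0 — matches
  U3 stuck-at-1: U0=1, U1=0, U2=1, U3=1 [stuck-at-1] → 1 — eliminated
  U2 stuck-at-0: U0=1, U1=0, U2=0 [stuck-at-0], U3=1 → 1 — eliminated
Only U0 stuck-at-1 reproduces the observed 0.

U0 stuck-at-1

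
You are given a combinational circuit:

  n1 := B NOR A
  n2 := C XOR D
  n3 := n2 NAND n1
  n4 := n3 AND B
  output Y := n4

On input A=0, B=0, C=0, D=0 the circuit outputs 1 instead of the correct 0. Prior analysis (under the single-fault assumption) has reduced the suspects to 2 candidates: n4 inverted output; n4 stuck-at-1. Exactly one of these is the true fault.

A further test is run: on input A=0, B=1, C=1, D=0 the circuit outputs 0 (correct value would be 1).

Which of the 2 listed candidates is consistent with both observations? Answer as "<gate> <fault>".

n4 inverted output

Evaluate each candidate on input A=0, B=1, C=1, D=0:
  n4 inverted output: n1=0, n2=1, n3=1, n4=0 [inverted output] → 0 — matches
  n4 stuck-at-1: n1=0, n2=1, n3=1, n4=1 [stuck-at-1] → 1 — eliminated
Only n4 inverted output reproduces the observed 0.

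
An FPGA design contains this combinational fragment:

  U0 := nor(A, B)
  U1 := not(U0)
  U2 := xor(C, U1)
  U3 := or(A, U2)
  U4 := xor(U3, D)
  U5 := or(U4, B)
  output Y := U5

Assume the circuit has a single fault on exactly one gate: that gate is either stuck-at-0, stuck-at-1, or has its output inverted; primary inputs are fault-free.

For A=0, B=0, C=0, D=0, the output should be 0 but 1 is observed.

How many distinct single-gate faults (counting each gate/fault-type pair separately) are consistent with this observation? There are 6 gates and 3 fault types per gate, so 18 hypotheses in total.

12

Fault-free: U0=1, U1=0, U2=0, U3=0, U4=0, U5=0 → 0. Observed 1.
  U0: stuck-at-0, inverted output ✓; others ✗
  U1: stuck-at-1, inverted output ✓; others ✗
  U2: stuck-at-1, inverted output ✓; others ✗
  U3: stuck-at-1, inverted output ✓; others ✗
  U4: stuck-at-1, inverted output ✓; others ✗
  U5: stuck-at-1, inverted output ✓; others ✗
Consistent faults: {U0 stuck-at-0, U0 inverted output, U1 stuck-at-1, U1 inverted output, U2 stuck-at-1, U2 inverted output, U3 stuck-at-1, U3 inverted output, U4 stuck-at-1, U4 inverted output, U5 stuck-at-1, U5 inverted output} — 12 in all.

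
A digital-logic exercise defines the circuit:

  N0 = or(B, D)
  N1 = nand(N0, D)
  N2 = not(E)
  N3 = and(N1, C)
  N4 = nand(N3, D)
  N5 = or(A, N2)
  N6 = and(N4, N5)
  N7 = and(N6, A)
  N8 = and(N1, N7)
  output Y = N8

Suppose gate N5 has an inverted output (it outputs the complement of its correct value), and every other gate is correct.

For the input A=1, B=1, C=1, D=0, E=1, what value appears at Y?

Propagate with N5 forced: N0=1, N1=1, N2=0, N3=1, N4=1, N5=0 [inverted output], N6=0, N7=0, N8=0.
So Y = 0. (Without the fault it would be 1.)

0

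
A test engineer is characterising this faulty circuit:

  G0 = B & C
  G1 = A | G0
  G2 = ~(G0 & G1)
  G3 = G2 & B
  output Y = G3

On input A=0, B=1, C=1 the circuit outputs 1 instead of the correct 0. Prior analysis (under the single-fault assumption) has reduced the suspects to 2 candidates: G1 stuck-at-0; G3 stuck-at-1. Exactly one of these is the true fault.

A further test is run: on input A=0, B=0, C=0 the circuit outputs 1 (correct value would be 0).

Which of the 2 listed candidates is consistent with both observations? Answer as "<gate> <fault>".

G3 stuck-at-1

Evaluate each candidate on input A=0, B=0, C=0:
  G1 stuck-at-0: G0=0, G1=0 [stuck-at-0], G2=1, G3=0 → 0 — eliminated
  G3 stuck-at-1: G0=0, G1=0, G2=1, G3=1 [stuck-at-1] → 1 — matches
Only G3 stuck-at-1 reproduces the observed 1.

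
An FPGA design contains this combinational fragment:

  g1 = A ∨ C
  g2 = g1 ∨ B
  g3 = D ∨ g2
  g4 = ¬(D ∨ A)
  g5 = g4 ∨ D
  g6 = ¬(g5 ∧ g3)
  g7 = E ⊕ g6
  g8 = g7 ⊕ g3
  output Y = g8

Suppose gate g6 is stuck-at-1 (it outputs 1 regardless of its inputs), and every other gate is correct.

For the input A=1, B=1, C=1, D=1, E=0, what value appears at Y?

Propagate with g6 forced: g1=1, g2=1, g3=1, g4=0, g5=1, g6=1 [stuck-at-1], g7=1, g8=0.
So Y = 0. (Without the fault it would be 1.)

0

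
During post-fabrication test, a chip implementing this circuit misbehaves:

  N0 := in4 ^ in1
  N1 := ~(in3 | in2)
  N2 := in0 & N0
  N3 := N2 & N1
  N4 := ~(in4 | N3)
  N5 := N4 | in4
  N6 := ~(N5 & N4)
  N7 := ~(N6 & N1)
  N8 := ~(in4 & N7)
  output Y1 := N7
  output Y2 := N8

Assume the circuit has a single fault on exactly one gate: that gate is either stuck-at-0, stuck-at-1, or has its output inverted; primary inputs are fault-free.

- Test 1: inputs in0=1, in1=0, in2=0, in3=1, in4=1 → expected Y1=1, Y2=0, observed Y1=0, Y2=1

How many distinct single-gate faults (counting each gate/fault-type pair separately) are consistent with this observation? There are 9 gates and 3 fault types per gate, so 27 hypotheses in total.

4

Fault-free: N0=1, N1=0, N2=1, N3=0, N4=0, N5=1, N6=1, N7=1, N8=0 → Y1=1, Y2=0. Observed Y1=0, Y2=1.
  N0: none of the 3 fault types match ✗
  N1: stuck-at-1, inverted output ✓; others ✗
  N2: none of the 3 fault types match ✗
  N3: none of the 3 fault types match ✗
  N4: none of the 3 fault types match ✗
  N5: none of the 3 fault types match ✗
  N6: none of the 3 fault types match ✗
  N7: stuck-at-0, inverted output ✓; others ✗
  N8: none of the 3 fault types match ✗
Consistent faults: {N1 stuck-at-1, N1 inverted output, N7 stuck-at-0, N7 inverted output} — 4 in all.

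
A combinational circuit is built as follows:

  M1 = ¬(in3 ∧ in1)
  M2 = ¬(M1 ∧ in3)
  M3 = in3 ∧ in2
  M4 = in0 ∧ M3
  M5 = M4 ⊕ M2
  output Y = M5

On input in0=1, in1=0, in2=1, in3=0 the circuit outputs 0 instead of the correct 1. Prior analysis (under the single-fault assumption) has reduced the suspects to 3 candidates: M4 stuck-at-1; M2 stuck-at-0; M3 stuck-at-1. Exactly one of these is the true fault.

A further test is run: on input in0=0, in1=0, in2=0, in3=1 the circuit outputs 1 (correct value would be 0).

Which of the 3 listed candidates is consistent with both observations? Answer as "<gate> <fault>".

M4 stuck-at-1

Evaluate each candidate on input in0=0, in1=0, in2=0, in3=1:
  M4 stuck-at-1: M1=1, M2=0, M3=0, M4=1 [stuck-at-1], M5=1 → 1 — matches
  M2 stuck-at-0: M1=1, M2=0 [stuck-at-0], M3=0, M4=0, M5=0 → 0 — eliminated
  M3 stuck-at-1: M1=1, M2=0, M3=1 [stuck-at-1], M4=0, M5=0 → 0 — eliminated
Only M4 stuck-at-1 reproduces the observed 1.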